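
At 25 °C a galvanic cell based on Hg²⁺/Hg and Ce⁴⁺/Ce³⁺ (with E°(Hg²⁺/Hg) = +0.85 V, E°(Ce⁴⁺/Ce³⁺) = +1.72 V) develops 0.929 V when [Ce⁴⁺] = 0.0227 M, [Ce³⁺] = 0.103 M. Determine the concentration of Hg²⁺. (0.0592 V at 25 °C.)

4.9 × 10^-4 M

From the Nernst equation, log Q = n(E° − E)/0.0592 = 2(0.87 − 0.929)/0.0592 = -1.993, so Q = 0.0102.
With Q = [Hg²⁺]·[Ce³⁺]^2/[Ce⁴⁺]^2 and the known concentrations, [Hg²⁺] in the numerator gives [Hg²⁺] = 4.9 × 10^-4 M.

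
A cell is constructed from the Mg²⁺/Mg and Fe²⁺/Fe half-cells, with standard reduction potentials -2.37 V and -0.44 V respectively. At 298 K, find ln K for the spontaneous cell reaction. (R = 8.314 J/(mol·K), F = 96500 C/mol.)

E°_cell = -0.44 − (-2.37) = 1.93 V, with n = 2 electrons transferred.
At equilibrium E = 0, so the Nernst equation gives ln K = nFE°/RT = (2)(96500)(1.93)/((8.314)(298)) = 150.34.

ln K = 150.3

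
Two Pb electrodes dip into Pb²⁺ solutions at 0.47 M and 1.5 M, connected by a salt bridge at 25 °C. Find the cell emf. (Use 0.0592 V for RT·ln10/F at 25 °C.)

0.015 V

Both half-cells are Pb²⁺/Pb, so E°_cell = 0. The concentrated side is the cathode; the cell reaction moves Pb²⁺ from high to low concentration with n = 2.
Q = [Pb²⁺]_dilute/[Pb²⁺]_conc = 0.47/1.5 = 0.313.
E = 0 − (0.0592/2) log Q = −(0.0592/2)(-0.504) = 0.0149 V.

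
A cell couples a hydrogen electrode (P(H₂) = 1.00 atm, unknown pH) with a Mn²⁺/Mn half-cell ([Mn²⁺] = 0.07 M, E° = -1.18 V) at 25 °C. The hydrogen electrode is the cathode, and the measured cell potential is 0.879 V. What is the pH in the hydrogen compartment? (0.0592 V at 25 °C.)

pH = 5.66

E°_cell = 1.18 V and n = 2.
log Q = n(E° − E)/0.0592 = 2×(1.18 − 0.879)/0.0592 = 10.169.
With Q = [Mn²⁺]·P(H₂) / [H⁺]^2, solving for [H⁺] gives log[H⁺] = -5.662, so pH = 5.66.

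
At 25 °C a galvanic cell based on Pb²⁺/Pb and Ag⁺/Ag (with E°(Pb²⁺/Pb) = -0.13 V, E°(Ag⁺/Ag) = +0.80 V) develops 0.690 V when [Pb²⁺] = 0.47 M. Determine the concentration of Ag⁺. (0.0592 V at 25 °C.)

From the Nernst equation, log Q = n(E° − E)/0.0592 = 2(0.93 − 0.690)/0.0592 = 8.108, so Q = 1.28 × 10^8.
With Q = [Pb²⁺]/[Ag⁺]^2 and the known concentrations, [Ag⁺]^2 in the denominator gives [Ag⁺] = 6.1 × 10^-5 M.

6.1 × 10^-5 M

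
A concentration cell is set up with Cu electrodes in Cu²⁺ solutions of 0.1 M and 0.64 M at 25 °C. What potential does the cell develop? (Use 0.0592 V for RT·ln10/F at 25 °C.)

0.024 V

Both half-cells are Cu²⁺/Cu, so E°_cell = 0. The concentrated side is the cathode; the cell reaction moves Cu²⁺ from high to low concentration with n = 2.
Q = [Cu²⁺]_dilute/[Cu²⁺]_conc = 0.1/0.64 = 0.156.
E = 0 − (0.0592/2) log Q = −(0.0592/2)(-0.806) = 0.0239 V.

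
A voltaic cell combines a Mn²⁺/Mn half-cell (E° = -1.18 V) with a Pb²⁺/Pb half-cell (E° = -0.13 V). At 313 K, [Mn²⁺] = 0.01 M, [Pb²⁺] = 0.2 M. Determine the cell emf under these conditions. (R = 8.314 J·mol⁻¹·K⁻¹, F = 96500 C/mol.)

1.09 V

The Pb²⁺/Pb couple has the higher reduction potential and acts as the cathode, so E°_cell = -0.13 − (-1.18) = 1.05 V.
Balancing electrons gives n = 2; the reaction quotient is Q = [Mn²⁺]/[Pb²⁺] = 0.0500.
E = E° − (RT/nF) ln Q = 1.05 − (8.314×313)/(2×96500) × (-2.996) = 1.050 + 0.040 = 1.090 V.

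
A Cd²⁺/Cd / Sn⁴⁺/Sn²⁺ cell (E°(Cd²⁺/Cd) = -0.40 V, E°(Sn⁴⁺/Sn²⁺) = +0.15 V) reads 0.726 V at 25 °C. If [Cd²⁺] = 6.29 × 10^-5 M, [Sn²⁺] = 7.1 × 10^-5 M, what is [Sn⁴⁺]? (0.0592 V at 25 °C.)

From the Nernst equation, log Q = n(E° − E)/0.0592 = 2(0.55 − 0.726)/0.0592 = -5.946, so Q = 1.13 × 10^-6.
With Q = [Cd²⁺]·[Sn²⁺]/[Sn⁴⁺] and the known concentrations, [Sn⁴⁺] in the denominator gives [Sn⁴⁺] = 0.0039 M.

0.0039 M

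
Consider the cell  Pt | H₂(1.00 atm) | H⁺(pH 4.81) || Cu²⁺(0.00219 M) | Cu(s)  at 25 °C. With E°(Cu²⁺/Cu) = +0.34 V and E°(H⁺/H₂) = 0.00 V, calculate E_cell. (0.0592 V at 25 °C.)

The Cu²⁺/Cu couple is the cathode, so E°_cell = 0.34 V; n = 2.
[H⁺] = 10^(−4.81) = 1.5 × 10^-5 M, and Q = [H⁺]^2 / ([Cu²⁺]·P(H₂)) = 1.1 × 10^-7.
E = E° − (0.0592/2) log Q = 0.34 − (0.0592/2)(-6.960) = 0.546 V.

0.55 V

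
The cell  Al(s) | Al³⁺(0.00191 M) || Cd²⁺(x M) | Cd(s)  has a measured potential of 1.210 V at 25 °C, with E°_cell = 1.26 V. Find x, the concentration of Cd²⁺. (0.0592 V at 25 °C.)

From the Nernst equation, log Q = n(E° − E)/0.0592 = 6(1.26 − 1.210)/0.0592 = 5.068, so Q = 1.17 × 10^5.
With Q = [Al³⁺]^2/[Cd²⁺]^3 and the known concentrations, [Cd²⁺]^3 in the denominator gives [Cd²⁺] = 3.1 × 10^-4 M.

3.1 × 10^-4 M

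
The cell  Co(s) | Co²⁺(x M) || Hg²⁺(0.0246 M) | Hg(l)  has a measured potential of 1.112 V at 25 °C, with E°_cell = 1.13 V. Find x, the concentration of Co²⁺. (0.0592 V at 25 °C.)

0.1 M

From the Nernst equation, log Q = n(E° − E)/0.0592 = 2(1.13 − 1.112)/0.0592 = 0.608, so Q = 4.06.
With Q = [Co²⁺]/[Hg²⁺] and the known concentrations, [Co²⁺] in the numerator gives [Co²⁺] = 0.1 M.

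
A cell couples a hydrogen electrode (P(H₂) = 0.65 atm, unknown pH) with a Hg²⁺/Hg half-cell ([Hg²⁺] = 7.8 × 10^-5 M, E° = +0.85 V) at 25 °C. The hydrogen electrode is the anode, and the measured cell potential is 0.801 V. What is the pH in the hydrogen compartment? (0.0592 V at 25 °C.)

E°_cell = 0.85 V and n = 2.
log Q = n(E° − E)/0.0592 = 2×(0.85 − 0.801)/0.0592 = 1.655.
With Q = [H⁺]^2 / ([Hg²⁺]·P(H₂)), solving for [H⁺] gives log[H⁺] = -1.320, so pH = 1.32.

pH = 1.32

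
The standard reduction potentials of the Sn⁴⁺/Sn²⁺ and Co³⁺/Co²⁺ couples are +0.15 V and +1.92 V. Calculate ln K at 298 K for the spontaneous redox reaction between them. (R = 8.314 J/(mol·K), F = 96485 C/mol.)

E°_cell = +1.92 − (+0.15) = 1.77 V, with n = 2 electrons transferred.
At equilibrium E = 0, so the Nernst equation gives ln K = nFE°/RT = (2)(96485)(1.77)/((8.314)(298)) = 137.86.

ln K = 137.9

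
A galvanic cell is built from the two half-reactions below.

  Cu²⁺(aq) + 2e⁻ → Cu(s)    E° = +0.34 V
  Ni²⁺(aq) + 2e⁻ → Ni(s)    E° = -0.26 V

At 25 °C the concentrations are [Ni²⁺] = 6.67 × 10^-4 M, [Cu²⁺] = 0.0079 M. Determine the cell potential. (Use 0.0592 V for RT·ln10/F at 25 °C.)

The Cu²⁺/Cu couple has the higher reduction potential and acts as the cathode, so E°_cell = +0.34 − (-0.26) = 0.60 V.
Balancing electrons gives n = 2; the reaction quotient is Q = [Ni²⁺]/[Cu²⁺] = 0.0844.
At 25 °C, E = E° − (0.0592/n) log Q = 0.60 − (0.0592/2)(-1.074) = 0.600 + 0.032 = 0.632 V.

0.632 V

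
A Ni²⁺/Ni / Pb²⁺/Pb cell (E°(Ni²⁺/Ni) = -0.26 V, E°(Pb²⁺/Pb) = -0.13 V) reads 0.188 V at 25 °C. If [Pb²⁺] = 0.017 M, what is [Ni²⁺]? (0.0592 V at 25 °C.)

1.9 × 10^-4 M

From the Nernst equation, log Q = n(E° − E)/0.0592 = 2(0.13 − 0.188)/0.0592 = -1.959, so Q = 0.0110.
With Q = [Ni²⁺]/[Pb²⁺] and the known concentrations, [Ni²⁺] in the numerator gives [Ni²⁺] = 1.9 × 10^-4 M.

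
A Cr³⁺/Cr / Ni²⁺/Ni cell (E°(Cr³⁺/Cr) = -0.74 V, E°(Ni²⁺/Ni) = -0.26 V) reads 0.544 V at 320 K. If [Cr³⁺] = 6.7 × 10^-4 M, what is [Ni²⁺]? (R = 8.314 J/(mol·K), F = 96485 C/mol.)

0.79 M

From the Nernst equation, ln Q = nF(E° − E)/RT = 6×96485×(0.48 − 0.544)/(8.314×320) = -13.926, so Q = 8.95 × 10^-7.
With Q = [Cr³⁺]^2/[Ni²⁺]^3 and the known concentrations, [Ni²⁺]^3 in the denominator gives [Ni²⁺] = 0.79 M.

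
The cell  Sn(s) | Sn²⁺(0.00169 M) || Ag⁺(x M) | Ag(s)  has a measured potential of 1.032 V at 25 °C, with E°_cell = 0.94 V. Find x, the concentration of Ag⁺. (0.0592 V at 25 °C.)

From the Nernst equation, log Q = n(E° − E)/0.0592 = 2(0.94 − 1.032)/0.0592 = -3.108, so Q = 7.8 × 10^-4.
With Q = [Sn²⁺]/[Ag⁺]^2 and the known concentrations, [Ag⁺]^2 in the denominator gives [Ag⁺] = 1.5 M.

1.5 M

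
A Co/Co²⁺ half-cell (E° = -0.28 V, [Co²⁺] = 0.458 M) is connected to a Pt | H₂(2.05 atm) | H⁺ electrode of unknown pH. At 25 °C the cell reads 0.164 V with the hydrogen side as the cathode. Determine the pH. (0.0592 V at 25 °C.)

pH = 1.97

E°_cell = 0.28 V and n = 2.
log Q = n(E° − E)/0.0592 = 2×(0.28 − 0.164)/0.0592 = 3.919.
With Q = [Co²⁺]·P(H₂) / [H⁺]^2, solving for [H⁺] gives log[H⁺] = -1.973, so pH = 1.97.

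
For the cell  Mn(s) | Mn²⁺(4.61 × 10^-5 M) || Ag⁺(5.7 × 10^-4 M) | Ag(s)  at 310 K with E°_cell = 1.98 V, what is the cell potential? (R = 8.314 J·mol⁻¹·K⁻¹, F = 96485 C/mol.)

1.91 V

Balancing electrons gives n = 2; the reaction quotient is Q = [Mn²⁺]/[Ag⁺]^2 = 142.
E = E° − (RT/nF) ln Q = 1.98 − (8.314×310)/(2×96485) × (4.955) = 1.980 − 0.066 = 1.914 V.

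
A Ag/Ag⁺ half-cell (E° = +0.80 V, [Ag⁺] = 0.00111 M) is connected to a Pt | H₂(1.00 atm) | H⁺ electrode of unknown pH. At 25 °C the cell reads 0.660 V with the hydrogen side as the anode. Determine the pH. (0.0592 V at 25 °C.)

pH = 0.59

E°_cell = 0.80 V and n = 2.
log Q = n(E° − E)/0.0592 = 2×(0.80 − 0.660)/0.0592 = 4.730.
With Q = [H⁺]^2 / ([Ag⁺]^2·P(H₂)), solving for [H⁺] gives log[H⁺] = -0.590, so pH = 0.59.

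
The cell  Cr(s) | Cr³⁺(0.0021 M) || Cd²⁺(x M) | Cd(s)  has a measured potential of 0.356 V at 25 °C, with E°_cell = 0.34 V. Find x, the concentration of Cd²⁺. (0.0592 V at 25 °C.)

From the Nernst equation, log Q = n(E° − E)/0.0592 = 6(0.34 − 0.356)/0.0592 = -1.622, so Q = 0.0239.
With Q = [Cr³⁺]^2/[Cd²⁺]^3 and the known concentrations, [Cd²⁺]^3 in the denominator gives [Cd²⁺] = 0.057 M.

0.057 M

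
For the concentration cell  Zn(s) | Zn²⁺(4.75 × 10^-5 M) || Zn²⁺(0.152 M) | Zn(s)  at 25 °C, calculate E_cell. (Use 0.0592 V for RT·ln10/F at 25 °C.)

0.10 V

Both half-cells are Zn²⁺/Zn, so E°_cell = 0. The concentrated side is the cathode; the cell reaction moves Zn²⁺ from high to low concentration with n = 2.
Q = [Zn²⁺]_dilute/[Zn²⁺]_conc = 4.75 × 10^-5/0.152 = 3.12 × 10^-4.
E = 0 − (0.0592/2) log Q = −(0.0592/2)(-3.505) = 0.1037 V.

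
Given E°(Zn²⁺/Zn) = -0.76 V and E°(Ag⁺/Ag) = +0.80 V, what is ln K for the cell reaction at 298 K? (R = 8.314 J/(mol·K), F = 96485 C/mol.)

E°_cell = +0.80 − (-0.76) = 1.56 V, with n = 2 electrons transferred.
At equilibrium E = 0, so the Nernst equation gives ln K = nFE°/RT = (2)(96485)(1.56)/((8.314)(298)) = 121.50.

ln K = 121.5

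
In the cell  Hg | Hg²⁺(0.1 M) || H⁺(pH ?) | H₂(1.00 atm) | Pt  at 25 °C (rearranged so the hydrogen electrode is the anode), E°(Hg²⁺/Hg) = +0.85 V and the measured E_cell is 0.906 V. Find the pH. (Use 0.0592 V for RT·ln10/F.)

pH = 1.45

E°_cell = 0.85 V and n = 2.
log Q = n(E° − E)/0.0592 = 2×(0.85 − 0.906)/0.0592 = -1.892.
With Q = [H⁺]^2 / ([Hg²⁺]·P(H₂)), solving for [H⁺] gives log[H⁺] = -1.446, so pH = 1.45.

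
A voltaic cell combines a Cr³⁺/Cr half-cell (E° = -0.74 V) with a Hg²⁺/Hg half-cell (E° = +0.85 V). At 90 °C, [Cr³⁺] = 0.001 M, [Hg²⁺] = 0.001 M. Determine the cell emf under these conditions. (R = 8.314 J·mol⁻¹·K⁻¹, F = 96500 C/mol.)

1.55 V

The Hg²⁺/Hg couple has the higher reduction potential and acts as the cathode, so E°_cell = +0.85 − (-0.74) = 1.59 V.
Balancing electrons gives n = 6; the reaction quotient is Q = [Cr³⁺]^2/[Hg²⁺]^3 = 1000.
E = E° − (RT/nF) ln Q = 1.59 − (8.314×363)/(6×96500) × (6.908) = 1.590 − 0.036 = 1.554 V.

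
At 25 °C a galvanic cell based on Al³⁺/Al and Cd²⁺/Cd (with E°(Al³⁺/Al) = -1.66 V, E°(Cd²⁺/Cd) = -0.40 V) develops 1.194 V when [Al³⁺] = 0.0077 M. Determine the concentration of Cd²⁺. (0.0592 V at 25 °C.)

From the Nernst equation, log Q = n(E° − E)/0.0592 = 6(1.26 − 1.194)/0.0592 = 6.689, so Q = 4.89 × 10^6.
With Q = [Al³⁺]^2/[Cd²⁺]^3 and the known concentrations, [Cd²⁺]^3 in the denominator gives [Cd²⁺] = 2.3 × 10^-4 M.

2.3 × 10^-4 M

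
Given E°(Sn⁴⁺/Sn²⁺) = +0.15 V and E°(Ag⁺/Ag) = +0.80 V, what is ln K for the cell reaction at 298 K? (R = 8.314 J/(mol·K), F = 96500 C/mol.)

ln K = 50.6

E°_cell = +0.80 − (+0.15) = 0.65 V, with n = 2 electrons transferred.
At equilibrium E = 0, so the Nernst equation gives ln K = nFE°/RT = (2)(96500)(0.65)/((8.314)(298)) = 50.63.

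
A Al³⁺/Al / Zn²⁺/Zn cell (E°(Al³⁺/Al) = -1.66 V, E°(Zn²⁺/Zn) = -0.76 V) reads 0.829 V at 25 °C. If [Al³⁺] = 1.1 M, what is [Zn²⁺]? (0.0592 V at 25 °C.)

From the Nernst equation, log Q = n(E° − E)/0.0592 = 6(0.90 − 0.829)/0.0592 = 7.196, so Q = 1.57 × 10^7.
With Q = [Al³⁺]^2/[Zn²⁺]^3 and the known concentrations, [Zn²⁺]^3 in the denominator gives [Zn²⁺] = 0.0043 M.

0.0043 M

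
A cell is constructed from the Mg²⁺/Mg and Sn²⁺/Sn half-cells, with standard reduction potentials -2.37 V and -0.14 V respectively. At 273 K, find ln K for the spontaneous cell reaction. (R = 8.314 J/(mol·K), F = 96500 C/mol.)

ln K = 189.6

E°_cell = -0.14 − (-2.37) = 2.23 V, with n = 2 electrons transferred.
At equilibrium E = 0, so the Nernst equation gives ln K = nFE°/RT = (2)(96500)(2.23)/((8.314)(273)) = 189.62.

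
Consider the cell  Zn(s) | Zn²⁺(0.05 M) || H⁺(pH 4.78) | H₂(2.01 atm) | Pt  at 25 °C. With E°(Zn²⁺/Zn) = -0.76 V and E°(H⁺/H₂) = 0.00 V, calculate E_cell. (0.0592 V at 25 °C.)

0.51 V

The hydrogen couple is the cathode, so E°_cell = 0.76 V; n = 2.
[H⁺] = 10^(−4.78) = 1.7 × 10^-5 M, and Q = [Zn²⁺]·P(H₂) / [H⁺]^2 = 3.65 × 10^8.
E = E° − (0.0592/2) log Q = 0.76 − (0.0592/2)(8.562) = 0.507 V.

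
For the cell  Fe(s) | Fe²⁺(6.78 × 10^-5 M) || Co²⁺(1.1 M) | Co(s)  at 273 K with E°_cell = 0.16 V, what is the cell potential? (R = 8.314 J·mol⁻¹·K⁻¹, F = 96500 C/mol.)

Balancing electrons gives n = 2; the reaction quotient is Q = [Fe²⁺]/[Co²⁺] = 6.16 × 10^-5.
E = E° − (RT/nF) ln Q = 0.16 − (8.314×273)/(2×96500) × (-9.694) = 0.160 + 0.114 = 0.274 V.

0.274 V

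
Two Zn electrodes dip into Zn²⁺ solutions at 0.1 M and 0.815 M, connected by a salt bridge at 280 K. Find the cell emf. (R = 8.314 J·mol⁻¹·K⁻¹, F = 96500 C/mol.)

Both half-cells are Zn²⁺/Zn, so E°_cell = 0. The concentrated side is the cathode; the cell reaction moves Zn²⁺ from high to low concentration with n = 2.
Q = [Zn²⁺]_dilute/[Zn²⁺]_conc = 0.1/0.815 = 0.123.
E = 0 − (RT/nF) ln Q = −((8.314×280)/(2×96500))(-2.098) = 0.0253 V.

0.025 V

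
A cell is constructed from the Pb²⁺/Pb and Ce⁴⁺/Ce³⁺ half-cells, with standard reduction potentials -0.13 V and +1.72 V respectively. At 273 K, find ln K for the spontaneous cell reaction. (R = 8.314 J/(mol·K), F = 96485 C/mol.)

ln K = 157.3

E°_cell = +1.72 − (-0.13) = 1.85 V, with n = 2 electrons transferred.
At equilibrium E = 0, so the Nernst equation gives ln K = nFE°/RT = (2)(96485)(1.85)/((8.314)(273)) = 157.29.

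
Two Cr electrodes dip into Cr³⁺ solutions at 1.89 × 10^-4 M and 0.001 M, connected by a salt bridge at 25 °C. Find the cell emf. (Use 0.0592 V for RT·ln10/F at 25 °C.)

Both half-cells are Cr³⁺/Cr, so E°_cell = 0. The concentrated side is the cathode; the cell reaction moves Cr³⁺ from high to low concentration with n = 3.
Q = [Cr³⁺]_dilute/[Cr³⁺]_conc = 1.89 × 10^-4/0.001 = 0.189.
E = 0 − (0.0592/3) log Q = −(0.0592/3)(-0.724) = 0.0143 V.

0.014 V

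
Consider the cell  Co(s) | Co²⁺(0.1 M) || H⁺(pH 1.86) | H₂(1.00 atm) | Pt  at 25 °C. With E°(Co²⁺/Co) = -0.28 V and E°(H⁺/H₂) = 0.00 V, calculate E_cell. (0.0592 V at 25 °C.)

0.20 V

The hydrogen couple is the cathode, so E°_cell = 0.28 V; n = 2.
[H⁺] = 10^(−1.86) = 0.014 M, and Q = [Co²⁺]·P(H₂) / [H⁺]^2 = 525.
E = E° − (0.0592/2) log Q = 0.28 − (0.0592/2)(2.720) = 0.199 V.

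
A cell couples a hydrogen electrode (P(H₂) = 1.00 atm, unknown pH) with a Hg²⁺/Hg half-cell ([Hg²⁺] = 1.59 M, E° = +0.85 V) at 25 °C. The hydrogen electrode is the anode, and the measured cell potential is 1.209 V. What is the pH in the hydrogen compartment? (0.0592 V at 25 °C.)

pH = 5.96

E°_cell = 0.85 V and n = 2.
log Q = n(E° − E)/0.0592 = 2×(0.85 − 1.209)/0.0592 = -12.128.
With Q = [H⁺]^2 / ([Hg²⁺]·P(H₂)), solving for [H⁺] gives log[H⁺] = -5.963, so pH = 5.96.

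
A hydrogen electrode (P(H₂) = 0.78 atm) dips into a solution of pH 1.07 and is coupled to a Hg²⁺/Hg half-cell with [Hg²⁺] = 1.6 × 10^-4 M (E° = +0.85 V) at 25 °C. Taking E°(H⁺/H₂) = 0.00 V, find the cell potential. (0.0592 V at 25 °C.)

0.80 V

The Hg²⁺/Hg couple is the cathode, so E°_cell = 0.85 V; n = 2.
[H⁺] = 10^(−1.07) = 0.085 M, and Q = [H⁺]^2 / ([Hg²⁺]·P(H₂)) = 58.0.
E = E° − (0.0592/2) log Q = 0.85 − (0.0592/2)(1.764) = 0.798 V.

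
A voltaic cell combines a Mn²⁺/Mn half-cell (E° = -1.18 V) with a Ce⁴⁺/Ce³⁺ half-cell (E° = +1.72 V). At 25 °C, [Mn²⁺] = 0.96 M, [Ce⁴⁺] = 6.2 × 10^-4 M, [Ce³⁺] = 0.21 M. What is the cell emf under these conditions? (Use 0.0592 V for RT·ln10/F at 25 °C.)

2.75 V

The Ce⁴⁺/Ce³⁺ couple has the higher reduction potential and acts as the cathode, so E°_cell = +1.72 − (-1.18) = 2.90 V.
Balancing electrons gives n = 2; the reaction quotient is Q = [Mn²⁺]·[Ce³⁺]^2/[Ce⁴⁺]^2 = 1.1 × 10^5.
At 25 °C, E = E° − (0.0592/n) log Q = 2.90 − (0.0592/2)(5.042) = 2.900 − 0.149 = 2.751 V.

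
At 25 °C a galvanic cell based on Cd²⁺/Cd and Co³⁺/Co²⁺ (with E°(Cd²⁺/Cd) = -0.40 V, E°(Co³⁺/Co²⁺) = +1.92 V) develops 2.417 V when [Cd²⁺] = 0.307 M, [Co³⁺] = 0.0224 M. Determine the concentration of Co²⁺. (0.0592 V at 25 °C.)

9.3 × 10^-4 M

From the Nernst equation, log Q = n(E° − E)/0.0592 = 2(2.32 − 2.417)/0.0592 = -3.277, so Q = 5.28 × 10^-4.
With Q = [Cd²⁺]·[Co²⁺]^2/[Co³⁺]^2 and the known concentrations, [Co²⁺]^2 in the numerator gives [Co²⁺] = 9.3 × 10^-4 M.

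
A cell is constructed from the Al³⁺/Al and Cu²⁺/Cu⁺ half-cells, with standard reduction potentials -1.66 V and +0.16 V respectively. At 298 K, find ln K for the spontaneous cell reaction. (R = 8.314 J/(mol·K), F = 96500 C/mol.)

ln K = 212.7

E°_cell = +0.16 − (-1.66) = 1.82 V, with n = 3 electrons transferred.
At equilibrium E = 0, so the Nernst equation gives ln K = nFE°/RT = (3)(96500)(1.82)/((8.314)(298)) = 212.66.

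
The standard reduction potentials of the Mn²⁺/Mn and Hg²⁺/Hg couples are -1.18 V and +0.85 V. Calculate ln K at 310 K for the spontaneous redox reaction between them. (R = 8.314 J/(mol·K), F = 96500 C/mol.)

E°_cell = +0.85 − (-1.18) = 2.03 V, with n = 2 electrons transferred.
At equilibrium E = 0, so the Nernst equation gives ln K = nFE°/RT = (2)(96500)(2.03)/((8.314)(310)) = 152.01.

ln K = 152.0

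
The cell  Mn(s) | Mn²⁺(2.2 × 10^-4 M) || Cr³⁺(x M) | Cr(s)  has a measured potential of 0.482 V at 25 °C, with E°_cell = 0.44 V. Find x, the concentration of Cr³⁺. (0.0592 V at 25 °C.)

From the Nernst equation, log Q = n(E° − E)/0.0592 = 6(0.44 − 0.482)/0.0592 = -4.257, so Q = 5.54 × 10^-5.
With Q = [Mn²⁺]^3/[Cr³⁺]^2 and the known concentrations, [Cr³⁺]^2 in the denominator gives [Cr³⁺] = 4.4 × 10^-4 M.

4.4 × 10^-4 M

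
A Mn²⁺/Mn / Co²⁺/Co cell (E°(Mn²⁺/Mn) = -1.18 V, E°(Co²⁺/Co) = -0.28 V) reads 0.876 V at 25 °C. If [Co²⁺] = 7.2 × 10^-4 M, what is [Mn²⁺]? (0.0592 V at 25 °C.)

0.0047 M

From the Nernst equation, log Q = n(E° − E)/0.0592 = 2(0.90 − 0.876)/0.0592 = 0.811, so Q = 6.47.
With Q = [Mn²⁺]/[Co²⁺] and the known concentrations, [Mn²⁺] in the numerator gives [Mn²⁺] = 0.0047 M.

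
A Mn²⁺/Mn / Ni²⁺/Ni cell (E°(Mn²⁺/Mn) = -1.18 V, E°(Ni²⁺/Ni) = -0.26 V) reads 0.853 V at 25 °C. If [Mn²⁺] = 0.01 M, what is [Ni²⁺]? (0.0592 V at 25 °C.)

5.5 × 10^-5 M

From the Nernst equation, log Q = n(E° − E)/0.0592 = 2(0.92 − 0.853)/0.0592 = 2.264, so Q = 183.
With Q = [Mn²⁺]/[Ni²⁺] and the known concentrations, [Ni²⁺] in the denominator gives [Ni²⁺] = 5.5 × 10^-5 M.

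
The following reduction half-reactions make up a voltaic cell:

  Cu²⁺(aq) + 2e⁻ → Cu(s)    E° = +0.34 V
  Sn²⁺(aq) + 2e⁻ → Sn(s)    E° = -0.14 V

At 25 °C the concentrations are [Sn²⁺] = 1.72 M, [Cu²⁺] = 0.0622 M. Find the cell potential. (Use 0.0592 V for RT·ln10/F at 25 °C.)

The Cu²⁺/Cu couple has the higher reduction potential and acts as the cathode, so E°_cell = +0.34 − (-0.14) = 0.48 V.
Balancing electrons gives n = 2; the reaction quotient is Q = [Sn²⁺]/[Cu²⁺] = 27.7.
At 25 °C, E = E° − (0.0592/n) log Q = 0.48 − (0.0592/2)(1.442) = 0.480 − 0.043 = 0.437 V.

0.437 V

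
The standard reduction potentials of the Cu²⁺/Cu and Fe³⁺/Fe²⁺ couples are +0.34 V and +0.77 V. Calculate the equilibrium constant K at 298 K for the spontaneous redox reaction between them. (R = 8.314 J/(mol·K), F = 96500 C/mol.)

E°_cell = +0.77 − (+0.34) = 0.43 V, with n = 2 electrons transferred.
At equilibrium E = 0, so the Nernst equation gives ln K = nFE°/RT = (2)(96500)(0.43)/((8.314)(298)) = 33.50.
K = e^33.50 = 3.5 × 10^14.

3.5 × 10^14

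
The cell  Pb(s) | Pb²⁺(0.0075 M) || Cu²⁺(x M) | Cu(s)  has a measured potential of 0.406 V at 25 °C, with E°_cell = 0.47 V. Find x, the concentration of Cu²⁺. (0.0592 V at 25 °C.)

5.2 × 10^-5 M

From the Nernst equation, log Q = n(E° − E)/0.0592 = 2(0.47 − 0.406)/0.0592 = 2.162, so Q = 145.
With Q = [Pb²⁺]/[Cu²⁺] and the known concentrations, [Cu²⁺] in the denominator gives [Cu²⁺] = 5.2 × 10^-5 M.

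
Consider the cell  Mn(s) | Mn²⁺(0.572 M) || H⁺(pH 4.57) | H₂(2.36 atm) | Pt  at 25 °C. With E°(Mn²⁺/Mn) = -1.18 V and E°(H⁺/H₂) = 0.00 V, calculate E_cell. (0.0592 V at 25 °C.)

The hydrogen couple is the cathode, so E°_cell = 1.18 V; n = 2.
[H⁺] = 10^(−4.57) = 2.7 × 10^-5 M, and Q = [Mn²⁺]·P(H₂) / [H⁺]^2 = 1.86 × 10^9.
E = E° − (0.0592/2) log Q = 1.18 − (0.0592/2)(9.270) = 0.906 V.

0.91 V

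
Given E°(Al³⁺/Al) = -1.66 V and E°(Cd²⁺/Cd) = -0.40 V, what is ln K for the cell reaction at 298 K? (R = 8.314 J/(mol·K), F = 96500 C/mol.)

ln K = 294.5

E°_cell = -0.40 − (-1.66) = 1.26 V, with n = 6 electrons transferred.
At equilibrium E = 0, so the Nernst equation gives ln K = nFE°/RT = (6)(96500)(1.26)/((8.314)(298)) = 294.46.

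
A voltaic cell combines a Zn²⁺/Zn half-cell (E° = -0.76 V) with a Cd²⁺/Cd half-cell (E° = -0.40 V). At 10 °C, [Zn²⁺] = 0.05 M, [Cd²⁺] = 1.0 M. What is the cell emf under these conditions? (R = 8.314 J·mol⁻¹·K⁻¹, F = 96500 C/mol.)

0.397 V

The Cd²⁺/Cd couple has the higher reduction potential and acts as the cathode, so E°_cell = -0.40 − (-0.76) = 0.36 V.
Balancing electrons gives n = 2; the reaction quotient is Q = [Zn²⁺]/[Cd²⁺] = 0.0500.
E = E° − (RT/nF) ln Q = 0.36 − (8.314×283)/(2×96500) × (-2.996) = 0.360 + 0.037 = 0.397 V.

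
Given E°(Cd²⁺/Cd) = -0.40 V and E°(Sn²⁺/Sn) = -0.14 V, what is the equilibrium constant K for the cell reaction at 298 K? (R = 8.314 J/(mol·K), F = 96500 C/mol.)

E°_cell = -0.14 − (-0.40) = 0.26 V, with n = 2 electrons transferred.
At equilibrium E = 0, so the Nernst equation gives ln K = nFE°/RT = (2)(96500)(0.26)/((8.314)(298)) = 20.25.
K = e^20.25 = 6.3 × 10^8.

6.3 × 10^8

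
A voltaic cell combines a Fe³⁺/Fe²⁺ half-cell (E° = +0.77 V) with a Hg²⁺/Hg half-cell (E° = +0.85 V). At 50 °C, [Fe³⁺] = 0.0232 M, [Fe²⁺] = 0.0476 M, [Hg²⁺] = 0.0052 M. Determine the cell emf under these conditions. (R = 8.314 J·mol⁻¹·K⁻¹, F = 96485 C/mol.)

The Hg²⁺/Hg couple has the higher reduction potential and acts as the cathode, so E°_cell = +0.85 − (+0.77) = 0.08 V.
Balancing electrons gives n = 2; the reaction quotient is Q = [Fe³⁺]^2/([Fe²⁺]^2·[Hg²⁺]) = 45.7.
E = E° − (RT/nF) ln Q = 0.08 − (8.314×323)/(2×96485) × (3.822) = 0.080 − 0.053 = 0.027 V.

0.027 V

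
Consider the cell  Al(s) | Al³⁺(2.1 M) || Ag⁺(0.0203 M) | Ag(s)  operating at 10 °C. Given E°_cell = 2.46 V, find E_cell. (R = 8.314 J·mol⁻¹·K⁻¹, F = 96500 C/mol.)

Balancing electrons gives n = 3; the reaction quotient is Q = [Al³⁺]/[Ag⁺]^3 = 2.51 × 10^5.
E = E° − (RT/nF) ln Q = 2.46 − (8.314×283)/(3×96500) × (12.433) = 2.460 − 0.101 = 2.359 V.

2.36 V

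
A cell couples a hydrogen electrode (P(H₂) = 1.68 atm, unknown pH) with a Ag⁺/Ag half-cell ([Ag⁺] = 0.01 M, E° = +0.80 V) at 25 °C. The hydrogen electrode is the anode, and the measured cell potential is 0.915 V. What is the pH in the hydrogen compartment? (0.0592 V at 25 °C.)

pH = 3.83

E°_cell = 0.80 V and n = 2.
log Q = n(E° − E)/0.0592 = 2×(0.80 − 0.915)/0.0592 = -3.885.
With Q = [H⁺]^2 / ([Ag⁺]^2·P(H₂)), solving for [H⁺] gives log[H⁺] = -3.830, so pH = 3.83.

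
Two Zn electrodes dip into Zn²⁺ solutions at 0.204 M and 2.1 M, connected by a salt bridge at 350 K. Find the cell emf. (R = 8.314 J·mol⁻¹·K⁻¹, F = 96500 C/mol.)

Both half-cells are Zn²⁺/Zn, so E°_cell = 0. The concentrated side is the cathode; the cell reaction moves Zn²⁺ from high to low concentration with n = 2.
Q = [Zn²⁺]_dilute/[Zn²⁺]_conc = 0.204/2.1 = 0.0971.
E = 0 − (RT/nF) ln Q = −((8.314×350)/(2×96500))(-2.332) = 0.0352 V.

0.035 V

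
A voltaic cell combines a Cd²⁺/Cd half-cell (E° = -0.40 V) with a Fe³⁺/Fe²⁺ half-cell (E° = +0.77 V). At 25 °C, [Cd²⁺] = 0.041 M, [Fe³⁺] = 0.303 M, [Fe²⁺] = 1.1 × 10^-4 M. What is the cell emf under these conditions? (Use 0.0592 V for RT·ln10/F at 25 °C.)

The Fe³⁺/Fe²⁺ couple has the higher reduction potential and acts as the cathode, so E°_cell = +0.77 − (-0.40) = 1.17 V.
Balancing electrons gives n = 2; the reaction quotient is Q = [Cd²⁺]·[Fe²⁺]^2/[Fe³⁺]^2 = 5.4 × 10^-9.
At 25 °C, E = E° − (0.0592/n) log Q = 1.17 − (0.0592/2)(-8.267) = 1.170 + 0.245 = 1.415 V.

1.41 V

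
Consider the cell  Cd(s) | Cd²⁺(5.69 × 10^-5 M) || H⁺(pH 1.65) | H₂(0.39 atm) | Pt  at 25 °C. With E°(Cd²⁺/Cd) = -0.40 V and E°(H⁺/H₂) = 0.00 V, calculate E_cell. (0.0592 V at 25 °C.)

The hydrogen couple is the cathode, so E°_cell = 0.40 V; n = 2.
[H⁺] = 10^(−1.65) = 0.022 M, and Q = [Cd²⁺]·P(H₂) / [H⁺]^2 = 0.0443.
E = E° − (0.0592/2) log Q = 0.40 − (0.0592/2)(-1.354) = 0.440 V.

0.44 V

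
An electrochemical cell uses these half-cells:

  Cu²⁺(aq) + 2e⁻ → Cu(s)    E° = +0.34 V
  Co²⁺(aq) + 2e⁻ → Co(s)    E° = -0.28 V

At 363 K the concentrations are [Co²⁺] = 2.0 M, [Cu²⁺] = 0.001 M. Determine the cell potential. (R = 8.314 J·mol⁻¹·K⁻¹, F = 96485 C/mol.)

0.501 V

The Cu²⁺/Cu couple has the higher reduction potential and acts as the cathode, so E°_cell = +0.34 − (-0.28) = 0.62 V.
Balancing electrons gives n = 2; the reaction quotient is Q = [Co²⁺]/[Cu²⁺] = 2000.
E = E° − (RT/nF) ln Q = 0.62 − (8.314×363)/(2×96485) × (7.601) = 0.620 − 0.119 = 0.501 V.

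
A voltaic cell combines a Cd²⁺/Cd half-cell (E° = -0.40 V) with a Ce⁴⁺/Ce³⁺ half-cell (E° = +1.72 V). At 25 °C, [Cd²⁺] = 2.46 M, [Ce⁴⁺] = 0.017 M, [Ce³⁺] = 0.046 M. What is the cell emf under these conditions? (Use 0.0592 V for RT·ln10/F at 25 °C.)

2.08 V

The Ce⁴⁺/Ce³⁺ couple has the higher reduction potential and acts as the cathode, so E°_cell = +1.72 − (-0.40) = 2.12 V.
Balancing electrons gives n = 2; the reaction quotient is Q = [Cd²⁺]·[Ce³⁺]^2/[Ce⁴⁺]^2 = 18.0.
At 25 °C, E = E° − (0.0592/n) log Q = 2.12 − (0.0592/2)(1.256) = 2.120 − 0.037 = 2.083 V.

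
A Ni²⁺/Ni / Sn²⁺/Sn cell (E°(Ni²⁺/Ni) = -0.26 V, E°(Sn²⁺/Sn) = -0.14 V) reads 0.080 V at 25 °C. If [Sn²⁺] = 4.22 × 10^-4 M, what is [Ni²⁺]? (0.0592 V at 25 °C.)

0.0095 M

From the Nernst equation, log Q = n(E° − E)/0.0592 = 2(0.12 − 0.080)/0.0592 = 1.351, so Q = 22.5.
With Q = [Ni²⁺]/[Sn²⁺] and the known concentrations, [Ni²⁺] in the numerator gives [Ni²⁺] = 0.0095 M.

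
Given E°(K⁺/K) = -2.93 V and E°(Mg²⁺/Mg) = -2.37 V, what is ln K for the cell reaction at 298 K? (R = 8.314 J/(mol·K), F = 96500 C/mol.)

ln K = 43.6

E°_cell = -2.37 − (-2.93) = 0.56 V, with n = 2 electrons transferred.
At equilibrium E = 0, so the Nernst equation gives ln K = nFE°/RT = (2)(96500)(0.56)/((8.314)(298)) = 43.62.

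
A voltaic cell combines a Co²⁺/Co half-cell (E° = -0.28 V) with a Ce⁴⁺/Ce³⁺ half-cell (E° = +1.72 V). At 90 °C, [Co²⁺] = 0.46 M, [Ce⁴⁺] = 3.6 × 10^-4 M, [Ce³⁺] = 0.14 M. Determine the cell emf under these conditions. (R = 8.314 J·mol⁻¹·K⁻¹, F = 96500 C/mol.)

1.83 V

The Ce⁴⁺/Ce³⁺ couple has the higher reduction potential and acts as the cathode, so E°_cell = +1.72 − (-0.28) = 2.00 V.
Balancing electrons gives n = 2; the reaction quotient is Q = [Co²⁺]·[Ce³⁺]^2/[Ce⁴⁺]^2 = 6.96 × 10^4.
E = E° − (RT/nF) ln Q = 2.00 − (8.314×363)/(2×96500) × (11.150) = 2.000 − 0.174 = 1.826 V.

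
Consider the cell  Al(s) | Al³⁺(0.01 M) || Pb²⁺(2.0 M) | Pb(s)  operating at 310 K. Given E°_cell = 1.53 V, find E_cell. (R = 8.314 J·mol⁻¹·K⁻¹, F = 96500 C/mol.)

Balancing electrons gives n = 6; the reaction quotient is Q = [Al³⁺]^2/[Pb²⁺]^3 = 1.25 × 10^-5.
E = E° − (RT/nF) ln Q = 1.53 − (8.314×310)/(6×96500) × (-11.290) = 1.530 + 0.050 = 1.580 V.

1.58 V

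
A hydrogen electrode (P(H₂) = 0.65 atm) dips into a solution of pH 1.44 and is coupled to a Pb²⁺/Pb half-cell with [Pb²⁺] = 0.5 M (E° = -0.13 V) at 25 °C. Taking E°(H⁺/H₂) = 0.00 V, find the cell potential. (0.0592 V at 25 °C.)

The hydrogen couple is the cathode, so E°_cell = 0.13 V; n = 2.
[H⁺] = 10^(−1.44) = 0.036 M, and Q = [Pb²⁺]·P(H₂) / [H⁺]^2 = 247.
E = E° − (0.0592/2) log Q = 0.13 − (0.0592/2)(2.392) = 0.059 V.

0.059 V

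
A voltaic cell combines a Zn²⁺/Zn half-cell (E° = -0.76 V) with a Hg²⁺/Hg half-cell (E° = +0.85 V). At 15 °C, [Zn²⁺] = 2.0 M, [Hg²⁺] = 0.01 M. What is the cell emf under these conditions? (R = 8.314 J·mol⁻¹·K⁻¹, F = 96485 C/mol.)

The Hg²⁺/Hg couple has the higher reduction potential and acts as the cathode, so E°_cell = +0.85 − (-0.76) = 1.61 V.
Balancing electrons gives n = 2; the reaction quotient is Q = [Zn²⁺]/[Hg²⁺] = 200.
E = E° − (RT/nF) ln Q = 1.61 − (8.314×288)/(2×96485) × (5.298) = 1.610 − 0.066 = 1.544 V.

1.54 V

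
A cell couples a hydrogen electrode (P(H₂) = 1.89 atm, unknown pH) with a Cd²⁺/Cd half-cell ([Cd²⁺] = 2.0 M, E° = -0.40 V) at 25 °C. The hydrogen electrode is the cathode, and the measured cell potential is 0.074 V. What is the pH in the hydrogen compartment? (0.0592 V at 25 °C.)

pH = 5.22

E°_cell = 0.40 V and n = 2.
log Q = n(E° − E)/0.0592 = 2×(0.40 − 0.074)/0.0592 = 11.014.
With Q = [Cd²⁺]·P(H₂) / [H⁺]^2, solving for [H⁺] gives log[H⁺] = -5.218, so pH = 5.22.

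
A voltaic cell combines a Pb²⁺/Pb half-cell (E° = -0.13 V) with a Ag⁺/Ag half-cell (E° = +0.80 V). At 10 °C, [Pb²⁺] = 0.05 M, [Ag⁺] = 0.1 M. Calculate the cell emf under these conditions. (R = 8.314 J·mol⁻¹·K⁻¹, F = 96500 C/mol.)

The Ag⁺/Ag couple has the higher reduction potential and acts as the cathode, so E°_cell = +0.80 − (-0.13) = 0.93 V.
Balancing electrons gives n = 2; the reaction quotient is Q = [Pb²⁺]/[Ag⁺]^2 = 5.00.
E = E° − (RT/nF) ln Q = 0.93 − (8.314×283)/(2×96500) × (1.609) = 0.930 − 0.020 = 0.910 V.

0.910 V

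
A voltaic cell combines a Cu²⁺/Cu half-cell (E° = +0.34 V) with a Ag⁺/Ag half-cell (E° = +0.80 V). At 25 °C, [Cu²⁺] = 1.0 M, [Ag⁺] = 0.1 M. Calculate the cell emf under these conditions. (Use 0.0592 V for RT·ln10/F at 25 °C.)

The Ag⁺/Ag couple has the higher reduction potential and acts as the cathode, so E°_cell = +0.80 − (+0.34) = 0.46 V.
Balancing electrons gives n = 2; the reaction quotient is Q = [Cu²⁺]/[Ag⁺]^2 = 100.
At 25 °C, E = E° − (0.0592/n) log Q = 0.46 − (0.0592/2)(2.000) = 0.460 − 0.059 = 0.401 V.

0.401 V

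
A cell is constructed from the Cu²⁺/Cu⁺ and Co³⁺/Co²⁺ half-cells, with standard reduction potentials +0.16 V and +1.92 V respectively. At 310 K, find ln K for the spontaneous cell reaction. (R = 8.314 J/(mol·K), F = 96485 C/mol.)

E°_cell = +1.92 − (+0.16) = 1.76 V, with n = 1 electron transferred.
At equilibrium E = 0, so the Nernst equation gives ln K = nFE°/RT = (1)(96485)(1.76)/((8.314)(310)) = 65.89.

ln K = 65.9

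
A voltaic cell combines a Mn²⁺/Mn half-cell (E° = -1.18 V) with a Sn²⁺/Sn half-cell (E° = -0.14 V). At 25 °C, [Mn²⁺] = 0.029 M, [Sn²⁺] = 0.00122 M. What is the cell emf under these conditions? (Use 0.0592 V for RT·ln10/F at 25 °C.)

0.999 V

The Sn²⁺/Sn couple has the higher reduction potential and acts as the cathode, so E°_cell = -0.14 − (-1.18) = 1.04 V.
Balancing electrons gives n = 2; the reaction quotient is Q = [Mn²⁺]/[Sn²⁺] = 23.8.
At 25 °C, E = E° − (0.0592/n) log Q = 1.04 − (0.0592/2)(1.376) = 1.040 − 0.041 = 0.999 V.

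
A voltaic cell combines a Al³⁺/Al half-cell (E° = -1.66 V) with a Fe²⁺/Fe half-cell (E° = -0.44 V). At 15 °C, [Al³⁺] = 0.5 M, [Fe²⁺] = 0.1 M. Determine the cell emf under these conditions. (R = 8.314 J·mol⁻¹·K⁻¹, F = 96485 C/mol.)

The Fe²⁺/Fe couple has the higher reduction potential and acts as the cathode, so E°_cell = -0.44 − (-1.66) = 1.22 V.
Balancing electrons gives n = 6; the reaction quotient is Q = [Al³⁺]^2/[Fe²⁺]^3 = 250.
E = E° − (RT/nF) ln Q = 1.22 − (8.314×288)/(6×96485) × (5.521) = 1.220 − 0.023 = 1.197 V.

1.20 V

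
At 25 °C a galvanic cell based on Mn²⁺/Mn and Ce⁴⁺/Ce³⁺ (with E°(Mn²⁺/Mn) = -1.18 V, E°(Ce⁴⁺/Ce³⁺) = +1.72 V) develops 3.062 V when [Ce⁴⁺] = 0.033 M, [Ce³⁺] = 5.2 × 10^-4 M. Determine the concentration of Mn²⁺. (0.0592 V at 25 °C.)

0.014 M

From the Nernst equation, log Q = n(E° − E)/0.0592 = 2(2.90 − 3.062)/0.0592 = -5.473, so Q = 3.37 × 10^-6.
With Q = [Mn²⁺]·[Ce³⁺]^2/[Ce⁴⁺]^2 and the known concentrations, [Mn²⁺] in the numerator gives [Mn²⁺] = 0.014 M.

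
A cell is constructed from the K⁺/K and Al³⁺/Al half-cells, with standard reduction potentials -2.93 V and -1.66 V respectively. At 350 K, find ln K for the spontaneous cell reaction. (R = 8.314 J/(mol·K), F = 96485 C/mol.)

ln K = 126.3

E°_cell = -1.66 − (-2.93) = 1.27 V, with n = 3 electrons transferred.
At equilibrium E = 0, so the Nernst equation gives ln K = nFE°/RT = (3)(96485)(1.27)/((8.314)(350)) = 126.33.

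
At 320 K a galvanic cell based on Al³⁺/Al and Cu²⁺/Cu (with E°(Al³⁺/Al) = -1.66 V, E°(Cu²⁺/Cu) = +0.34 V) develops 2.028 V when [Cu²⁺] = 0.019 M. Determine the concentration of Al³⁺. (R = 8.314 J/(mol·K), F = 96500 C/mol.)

1.2 × 10^-4 M

From the Nernst equation, ln Q = nF(E° − E)/RT = 6×96500×(2.00 − 2.028)/(8.314×320) = -6.094, so Q = 0.00226.
With Q = [Al³⁺]^2/[Cu²⁺]^3 and the known concentrations, [Al³⁺]^2 in the numerator gives [Al³⁺] = 1.2 × 10^-4 M.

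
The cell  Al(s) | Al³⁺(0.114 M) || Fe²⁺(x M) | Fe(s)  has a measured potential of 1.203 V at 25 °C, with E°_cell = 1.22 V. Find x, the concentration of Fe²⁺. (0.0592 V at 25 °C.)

From the Nernst equation, log Q = n(E° − E)/0.0592 = 6(1.22 − 1.203)/0.0592 = 1.723, so Q = 52.8.
With Q = [Al³⁺]^2/[Fe²⁺]^3 and the known concentrations, [Fe²⁺]^3 in the denominator gives [Fe²⁺] = 0.063 M.

0.063 M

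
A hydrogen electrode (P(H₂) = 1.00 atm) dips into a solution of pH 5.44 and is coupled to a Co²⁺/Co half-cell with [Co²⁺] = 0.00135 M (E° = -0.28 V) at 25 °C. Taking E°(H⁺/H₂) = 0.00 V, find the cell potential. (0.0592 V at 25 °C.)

The hydrogen couple is the cathode, so E°_cell = 0.28 V; n = 2.
[H⁺] = 10^(−5.44) = 3.6 × 10^-6 M, and Q = [Co²⁺]·P(H₂) / [H⁺]^2 = 1.02 × 10^8.
E = E° − (0.0592/2) log Q = 0.28 − (0.0592/2)(8.010) = 0.043 V.

0.043 V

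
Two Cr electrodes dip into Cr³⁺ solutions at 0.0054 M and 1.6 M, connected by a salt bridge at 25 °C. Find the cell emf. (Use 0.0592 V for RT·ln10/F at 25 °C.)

0.049 V

Both half-cells are Cr³⁺/Cr, so E°_cell = 0. The concentrated side is the cathode; the cell reaction moves Cr³⁺ from high to low concentration with n = 3.
Q = [Cr³⁺]_dilute/[Cr³⁺]_conc = 0.0054/1.6 = 0.00338.
E = 0 − (0.0592/3) log Q = −(0.0592/3)(-2.472) = 0.0488 V.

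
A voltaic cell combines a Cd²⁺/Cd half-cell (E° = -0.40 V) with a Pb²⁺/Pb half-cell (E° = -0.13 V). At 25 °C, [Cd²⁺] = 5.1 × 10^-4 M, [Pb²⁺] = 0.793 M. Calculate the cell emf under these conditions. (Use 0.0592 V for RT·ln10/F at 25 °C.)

The Pb²⁺/Pb couple has the higher reduction potential and acts as the cathode, so E°_cell = -0.13 − (-0.40) = 0.27 V.
Balancing electrons gives n = 2; the reaction quotient is Q = [Cd²⁺]/[Pb²⁺] = 6.43 × 10^-4.
At 25 °C, E = E° − (0.0592/n) log Q = 0.27 − (0.0592/2)(-3.192) = 0.270 + 0.094 = 0.364 V.

0.364 V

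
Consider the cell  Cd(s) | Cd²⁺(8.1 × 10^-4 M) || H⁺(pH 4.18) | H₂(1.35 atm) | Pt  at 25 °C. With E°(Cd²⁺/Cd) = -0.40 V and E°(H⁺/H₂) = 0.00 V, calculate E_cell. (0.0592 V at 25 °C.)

0.24 V

The hydrogen couple is the cathode, so E°_cell = 0.40 V; n = 2.
[H⁺] = 10^(−4.18) = 6.6 × 10^-5 M, and Q = [Cd²⁺]·P(H₂) / [H⁺]^2 = 2.51 × 10^5.
E = E° − (0.0592/2) log Q = 0.40 − (0.0592/2)(5.399) = 0.240 V.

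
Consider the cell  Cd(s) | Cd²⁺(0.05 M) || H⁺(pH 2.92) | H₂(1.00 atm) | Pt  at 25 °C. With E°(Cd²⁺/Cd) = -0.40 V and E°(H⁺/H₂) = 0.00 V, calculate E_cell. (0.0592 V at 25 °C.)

0.27 V

The hydrogen couple is the cathode, so E°_cell = 0.40 V; n = 2.
[H⁺] = 10^(−2.92) = 0.0012 M, and Q = [Cd²⁺]·P(H₂) / [H⁺]^2 = 3.46 × 10^4.
E = E° − (0.0592/2) log Q = 0.40 − (0.0592/2)(4.539) = 0.266 V.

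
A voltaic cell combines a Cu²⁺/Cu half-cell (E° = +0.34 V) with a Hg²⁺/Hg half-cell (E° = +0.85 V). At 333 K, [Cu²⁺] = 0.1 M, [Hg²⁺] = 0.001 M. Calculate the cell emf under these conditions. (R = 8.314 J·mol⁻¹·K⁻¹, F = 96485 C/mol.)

The Hg²⁺/Hg couple has the higher reduction potential and acts as the cathode, so E°_cell = +0.85 − (+0.34) = 0.51 V.
Balancing electrons gives n = 2; the reaction quotient is Q = [Cu²⁺]/[Hg²⁺] = 100.
E = E° − (RT/nF) ln Q = 0.51 − (8.314×333)/(2×96485) × (4.605) = 0.510 − 0.066 = 0.444 V.

0.444 V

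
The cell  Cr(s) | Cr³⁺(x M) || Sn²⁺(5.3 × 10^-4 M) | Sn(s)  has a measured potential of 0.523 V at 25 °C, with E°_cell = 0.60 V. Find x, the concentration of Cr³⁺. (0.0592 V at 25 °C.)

0.097 M

From the Nernst equation, log Q = n(E° − E)/0.0592 = 6(0.60 − 0.523)/0.0592 = 7.804, so Q = 6.37 × 10^7.
With Q = [Cr³⁺]^2/[Sn²⁺]^3 and the known concentrations, [Cr³⁺]^2 in the numerator gives [Cr³⁺] = 0.097 M.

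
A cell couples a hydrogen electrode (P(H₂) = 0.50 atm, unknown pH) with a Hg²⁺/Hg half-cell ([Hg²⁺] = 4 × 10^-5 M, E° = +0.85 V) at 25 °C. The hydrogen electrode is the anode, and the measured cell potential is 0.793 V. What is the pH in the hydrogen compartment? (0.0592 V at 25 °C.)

E°_cell = 0.85 V and n = 2.
log Q = n(E° − E)/0.0592 = 2×(0.85 − 0.793)/0.0592 = 1.926.
With Q = [H⁺]^2 / ([Hg²⁺]·P(H₂)), solving for [H⁺] gives log[H⁺] = -1.387, so pH = 1.39.

pH = 1.39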